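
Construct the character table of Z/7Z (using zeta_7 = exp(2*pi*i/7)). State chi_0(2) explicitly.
Character table of Z/7Z (irreps indexed chi_0,...,chi_6 with chi_k(m) = zeta_7^(k*m), zeta_7 = exp(2*pi*i/7)):
  irrep \ class  {0} (size 1)  {1} (size 1)    {2} (size 1)    {3} (size 1)    {4} (size 1)    {5} (size 1)    {6} (size 1)  
  chi_0          1             1               1               1               1               1               1             
  chi_1          1             exp(2*I*pi/7)   exp(4*I*pi/7)   exp(6*I*pi/7)   exp(-6*I*pi/7)  exp(-4*I*pi/7)  exp(-2*I*pi/7)
  chi_2          1             exp(4*I*pi/7)   exp(-6*I*pi/7)  exp(-2*I*pi/7)  exp(2*I*pi/7)   exp(6*I*pi/7)   exp(-4*I*pi/7)
  chi_3          1             exp(6*I*pi/7)   exp(-2*I*pi/7)  exp(4*I*pi/7)   exp(-4*I*pi/7)  exp(2*I*pi/7)   exp(-6*I*pi/7)
  chi_4          1             exp(-6*I*pi/7)  exp(2*I*pi/7)   exp(-4*I*pi/7)  exp(4*I*pi/7)   exp(-2*I*pi/7)  exp(6*I*pi/7) 
  chi_5          1             exp(-4*I*pi/7)  exp(6*I*pi/7)   exp(2*I*pi/7)   exp(-2*I*pi/7)  exp(-6*I*pi/7)  exp(4*I*pi/7) 
  chi_6          1             exp(-2*I*pi/7)  exp(-4*I*pi/7)  exp(-6*I*pi/7)  exp(6*I*pi/7)   exp(4*I*pi/7)   exp(2*I*pi/7) 

Spot check: chi_0(2) = zeta_7^(0*2) = zeta_7^0 = 1.

Z/7Z is abelian, so all 7 irreducible complex representations are 1-dimensional. They are given by chi_k(m) = zeta_7^(k*m) for k = 0,...,6. Row orthogonality: sum_m chi_k(m) conj(chi_l(m)) = 7 * [k = l].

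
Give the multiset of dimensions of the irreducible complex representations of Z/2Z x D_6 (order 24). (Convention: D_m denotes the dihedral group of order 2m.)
Dimensions: 1, 1, 1, 1, 1, 1, 1, 1, 2, 2, 2, 2

Proof sketch: There are 12 irreducibles (= number of conjugacy classes). Their dimensions d_i satisfy sum d_i^2 = |G| = 24: 1 + 1 + 1 + 1 + 1 + 1 + 1 + 1 + 4 + 4 + 4 + 4 = 24. (For the product with Z/2Z: each of the 2 1-dim characters of Z/2Z tensors with each irrep of D_6, giving 2 copies of each D_6-dimension.)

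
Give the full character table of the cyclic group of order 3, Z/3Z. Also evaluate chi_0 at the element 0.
Character table of Z/3Z (irreps indexed chi_0,...,chi_2 with chi_k(m) = zeta_3^(k*m), zeta_3 = exp(2*pi*i/3)):
  irrep \ class  {0} (size 1)  {1} (size 1)    {2} (size 1)  
  chi_0          1             1               1             
  chi_1          1             exp(2*I*pi/3)   exp(-2*I*pi/3)
  chi_2          1             exp(-2*I*pi/3)  exp(2*I*pi/3) 

Spot check: chi_0(0) = zeta_3^(0*0) = zeta_3^0 = 1.

Explanation: Z/3Z is abelian, so all 3 irreducible complex representations are 1-dimensional. They are given by chi_k(m) = zeta_3^(k*m) for k = 0,...,2. Row orthogonality: sum_m chi_k(m) conj(chi_l(m)) = 3 * [k = l].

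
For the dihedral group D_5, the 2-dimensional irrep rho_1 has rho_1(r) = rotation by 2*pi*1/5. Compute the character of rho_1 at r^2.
chi_{rho_1}(r^2) = 2*cos(2*pi*1*2/5) = -sqrt(5)/2 - 1/2

Why: rho_1(r^2) is rotation by angle 2*pi*1*2/5, whose trace is 2*cos(2*pi*1*2/5) = -sqrt(5)/2 - 1/2.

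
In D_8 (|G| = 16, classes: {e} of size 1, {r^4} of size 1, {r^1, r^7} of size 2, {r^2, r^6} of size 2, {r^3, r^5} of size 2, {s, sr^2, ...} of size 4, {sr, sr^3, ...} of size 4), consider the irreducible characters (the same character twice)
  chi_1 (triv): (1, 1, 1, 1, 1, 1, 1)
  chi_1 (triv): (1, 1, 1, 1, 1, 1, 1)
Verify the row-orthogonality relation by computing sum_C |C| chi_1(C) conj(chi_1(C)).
Sum = 16 = |G| = 16; so <chi_1, chi_1> = 1 (norm-1 confirms irreducibility).

Solution. Compute term by term over conjugacy classes (|C| * chi_1(C) * conj(chi_1(C))):
  1*(1)*conj(1) + 1*(1)*conj(1) + 2*(1)*conj(1) + 2*(1)*conj(1) + 2*(1)*conj(1) + 4*(1)*conj(1) + 4*(1)*conj(1)
  = (1) + (1) + (2) + (2) + (2) + (4) + (4)
  = 16.
Dividing by |G| = 16 gives 16/16 = 1, matching the row-orthogonality relation <chi_1, chi_1> = [chi_1 = chi_1].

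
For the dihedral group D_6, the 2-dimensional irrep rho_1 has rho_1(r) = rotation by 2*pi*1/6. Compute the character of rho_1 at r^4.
chi_{rho_1}(r^4) = 2*cos(2*pi*1*4/6) = -1

Proof sketch: rho_1(r^4) is rotation by angle 2*pi*1*4/6, whose trace is 2*cos(2*pi*1*4/6) = -1.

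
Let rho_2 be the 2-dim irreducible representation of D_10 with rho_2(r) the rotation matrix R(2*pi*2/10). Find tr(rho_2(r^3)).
chi_{rho_2}(r^3) = 2*cos(2*pi*2*3/10) = -sqrt(5)/2 - 1/2

Why: rho_2(r^3) is rotation by angle 2*pi*2*3/10, whose trace is 2*cos(2*pi*2*3/10) = -sqrt(5)/2 - 1/2.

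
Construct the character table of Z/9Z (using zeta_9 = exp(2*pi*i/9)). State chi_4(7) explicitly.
Character table of Z/9Z (irreps indexed chi_0,...,chi_8 with chi_k(m) = zeta_9^(k*m), zeta_9 = exp(2*pi*i/9)):
  irrep \ class  {0} (size 1)  {1} (size 1)    {2} (size 1)    {3} (size 1)    {4} (size 1)    {5} (size 1)    {6} (size 1)    {7} (size 1)    {8} (size 1)  
  chi_0          1             1               1               1               1               1               1               1               1             
  chi_1          1             exp(2*I*pi/9)   exp(4*I*pi/9)   exp(2*I*pi/3)   exp(8*I*pi/9)   exp(-8*I*pi/9)  exp(-2*I*pi/3)  exp(-4*I*pi/9)  exp(-2*I*pi/9)
  chi_2          1             exp(4*I*pi/9)   exp(8*I*pi/9)   exp(-2*I*pi/3)  exp(-2*I*pi/9)  exp(2*I*pi/9)   exp(2*I*pi/3)   exp(-8*I*pi/9)  exp(-4*I*pi/9)
  chi_3          1             exp(2*I*pi/3)   exp(-2*I*pi/3)  1               exp(2*I*pi/3)   exp(-2*I*pi/3)  1               exp(2*I*pi/3)   exp(-2*I*pi/3)
  chi_4          1             exp(8*I*pi/9)   exp(-2*I*pi/9)  exp(2*I*pi/3)   exp(-4*I*pi/9)  exp(4*I*pi/9)   exp(-2*I*pi/3)  exp(2*I*pi/9)   exp(-8*I*pi/9)
  chi_5          1             exp(-8*I*pi/9)  exp(2*I*pi/9)   exp(-2*I*pi/3)  exp(4*I*pi/9)   exp(-4*I*pi/9)  exp(2*I*pi/3)   exp(-2*I*pi/9)  exp(8*I*pi/9) 
  chi_6          1             exp(-2*I*pi/3)  exp(2*I*pi/3)   1               exp(-2*I*pi/3)  exp(2*I*pi/3)   1               exp(-2*I*pi/3)  exp(2*I*pi/3) 
  chi_7          1             exp(-4*I*pi/9)  exp(-8*I*pi/9)  exp(2*I*pi/3)   exp(2*I*pi/9)   exp(-2*I*pi/9)  exp(-2*I*pi/3)  exp(8*I*pi/9)   exp(4*I*pi/9) 
  chi_8          1             exp(-2*I*pi/9)  exp(-4*I*pi/9)  exp(-2*I*pi/3)  exp(-8*I*pi/9)  exp(8*I*pi/9)   exp(2*I*pi/3)   exp(4*I*pi/9)   exp(2*I*pi/9) 

Spot check: chi_4(7) = zeta_9^(4*7) = zeta_9^28 = exp(2*I*pi/9).

Solution. Z/9Z is abelian, so all 9 irreducible complex representations are 1-dimensional. They are given by chi_k(m) = zeta_9^(k*m) for k = 0,...,8. Row orthogonality: sum_m chi_k(m) conj(chi_l(m)) = 9 * [k = l].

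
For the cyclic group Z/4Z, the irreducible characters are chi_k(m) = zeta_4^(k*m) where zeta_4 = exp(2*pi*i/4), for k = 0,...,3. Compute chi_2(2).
chi_2(2) = zeta_4^4 = 1

Explanation: chi_2(2) = zeta_4^(2*2) = zeta_4^4. Since zeta_4^4 = 1, this equals zeta_4^0 = exp(2*pi*i*0/4) = 1.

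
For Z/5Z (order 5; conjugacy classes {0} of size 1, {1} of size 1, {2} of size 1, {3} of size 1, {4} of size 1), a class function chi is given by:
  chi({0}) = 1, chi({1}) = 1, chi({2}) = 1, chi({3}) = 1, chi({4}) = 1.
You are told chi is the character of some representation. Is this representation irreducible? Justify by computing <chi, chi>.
Irreducible: <chi, chi> = 1.

Why: <chi, chi> = (1/|G|) sum_C |C| * |chi(C)|^2 = (1/5)[1*|1|^2 + 1*|1|^2 + 1*|1|^2 + 1*|1|^2 + 1*|1|^2]
  = (1/5)[(1) + (1) + (1) + (1) + (1)] = 5/5 = 1.
(Exp terms are combined using exp(i*s)*conj(exp(i*t)) = exp(i*(s-t)), and sums of them are collapsed using the identity that for every m > 1 the m distinct m-th roots of unity sum to 0, e.g. 1 + exp(2*I*pi/3) + exp(-2*I*pi/3) = 0.)
A character is irreducible iff <chi, chi> = 1, so this representation is irreducible.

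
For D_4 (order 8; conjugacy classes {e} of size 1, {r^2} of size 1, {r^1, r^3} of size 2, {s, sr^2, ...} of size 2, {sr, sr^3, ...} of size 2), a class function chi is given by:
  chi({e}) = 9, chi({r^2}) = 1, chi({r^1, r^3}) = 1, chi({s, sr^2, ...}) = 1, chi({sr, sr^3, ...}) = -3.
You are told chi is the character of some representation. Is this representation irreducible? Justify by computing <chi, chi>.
Not irreducible (reducible): <chi, chi> = 13 > 1.

Reasoning: <chi, chi> = (1/|G|) sum_C |C| * |chi(C)|^2 = (1/8)[1*|9|^2 + 1*|1|^2 + 2*|1|^2 + 2*|1|^2 + 2*|-3|^2]
  = (1/8)[(81) + (1) + (2) + (2) + (18)] = 104/8 = 13.
A character is irreducible iff <chi, chi> = 1, so this representation is reducible.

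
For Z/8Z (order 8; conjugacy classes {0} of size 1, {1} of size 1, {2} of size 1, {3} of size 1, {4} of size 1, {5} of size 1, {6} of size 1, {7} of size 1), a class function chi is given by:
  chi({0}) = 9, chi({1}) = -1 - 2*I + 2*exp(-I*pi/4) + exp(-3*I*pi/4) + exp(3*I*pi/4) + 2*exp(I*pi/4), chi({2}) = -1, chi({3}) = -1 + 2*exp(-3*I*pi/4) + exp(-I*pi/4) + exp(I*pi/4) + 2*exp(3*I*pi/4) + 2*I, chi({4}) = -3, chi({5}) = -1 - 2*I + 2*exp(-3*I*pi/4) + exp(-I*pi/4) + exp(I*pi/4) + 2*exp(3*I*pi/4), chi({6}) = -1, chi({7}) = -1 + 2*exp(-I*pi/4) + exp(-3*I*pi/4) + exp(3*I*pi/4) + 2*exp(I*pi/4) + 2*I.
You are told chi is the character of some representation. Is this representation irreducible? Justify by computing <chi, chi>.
Not irreducible (reducible): <chi, chi> = 15 > 1.

Argument: <chi, chi> = (1/|G|) sum_C |C| * |chi(C)|^2 = (1/8)[1*|9|^2 + 1*|-1 - 2*I + 2*exp(-I*pi/4) + exp(-3*I*pi/4) + exp(3*I*pi/4) + 2*exp(I*pi/4)|^2 + 1*|-1|^2 + 1*|-1 + 2*exp(-3*I*pi/4) + exp(-I*pi/4) + exp(I*pi/4) + 2*exp(3*I*pi/4) + 2*I|^2 + 1*|-3|^2 + 1*|-1 - 2*I + 2*exp(-3*I*pi/4) + exp(-I*pi/4) + exp(I*pi/4) + 2*exp(3*I*pi/4)|^2 + 1*|-1|^2 + 1*|-1 + 2*exp(-I*pi/4) + exp(-3*I*pi/4) + exp(3*I*pi/4) + 2*exp(I*pi/4) + 2*I|^2]
  = (1/8)[(81) + (7 - 4*exp(I*pi/4) - 2*exp(3*I*pi/4) - 2*exp(-3*I*pi/4) - 4*exp(-I*pi/4)) + (1) + (7 - 4*exp(3*I*pi/4) - 2*exp(I*pi/4) - 2*exp(-I*pi/4) - 4*exp(-3*I*pi/4)) + (9) + (7 - 4*exp(3*I*pi/4) - 2*exp(I*pi/4) - 2*exp(-I*pi/4) - 4*exp(-3*I*pi/4)) + (1) + (7 - 4*exp(I*pi/4) - 2*exp(3*I*pi/4) - 2*exp(-3*I*pi/4) - 4*exp(-I*pi/4))] = 120/8 = 15.
(Exp terms are combined using exp(i*s)*conj(exp(i*t)) = exp(i*(s-t)), and sums of them are collapsed using the identity that for every m > 1 the m distinct m-th roots of unity sum to 0, e.g. 1 + exp(2*I*pi/3) + exp(-2*I*pi/3) = 0.)
A character is irreducible iff <chi, chi> = 1, so this representation is reducible.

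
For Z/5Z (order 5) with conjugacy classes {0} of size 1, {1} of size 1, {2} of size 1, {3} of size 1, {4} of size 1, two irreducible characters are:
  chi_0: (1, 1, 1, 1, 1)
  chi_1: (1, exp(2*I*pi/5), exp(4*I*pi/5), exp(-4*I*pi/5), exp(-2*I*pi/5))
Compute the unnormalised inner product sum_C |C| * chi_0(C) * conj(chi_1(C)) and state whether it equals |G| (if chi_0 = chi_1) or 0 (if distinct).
Sum = 0; so <chi_0, chi_1> = 0 (distinct irreducibles are orthogonal).

Details: Compute term by term over conjugacy classes (|C| * chi_0(C) * conj(chi_1(C))):
  1*(1)*conj(1) + 1*(1)*conj(exp(2*I*pi/5)) + 1*(1)*conj(exp(4*I*pi/5)) + 1*(1)*conj(exp(-4*I*pi/5)) + 1*(1)*conj(exp(-2*I*pi/5))
  = (1) + (exp(-2*I*pi/5)) + (exp(-4*I*pi/5)) + (exp(4*I*pi/5)) + (exp(2*I*pi/5))
  = 0.
(Exp terms are combined using exp(i*s)*conj(exp(i*t)) = exp(i*(s-t)), and sums of them are collapsed using the identity that for every m > 1 the m distinct m-th roots of unity sum to 0, e.g. 1 + exp(2*I*pi/3) + exp(-2*I*pi/3) = 0.)
Dividing by |G| = 5 gives 0/5 = 0, matching the row-orthogonality relation <chi_0, chi_1> = [chi_0 = chi_1].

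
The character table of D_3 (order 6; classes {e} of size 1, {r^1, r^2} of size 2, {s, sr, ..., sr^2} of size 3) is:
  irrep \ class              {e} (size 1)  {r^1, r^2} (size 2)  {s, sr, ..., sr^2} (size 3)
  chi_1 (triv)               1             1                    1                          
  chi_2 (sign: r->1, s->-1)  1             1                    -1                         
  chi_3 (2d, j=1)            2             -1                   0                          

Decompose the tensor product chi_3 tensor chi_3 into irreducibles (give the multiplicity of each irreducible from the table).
chi_3 tensor chi_3 = chi_1 + chi_2 + chi_3 (all other irreducibles have multiplicity 0).

Solution. The character of a tensor product is the pointwise product (chi_3 * chi_3)(C) = chi_3(C) * chi_3(C):
  {e}: (2)*(2), {r^1, r^2}: (-1)*(-1), {s, sr, ..., sr^2}: (0)*(0)
so (chi_3 * chi_3) takes values
  {e} -> 4, {r^1, r^2} -> 1, {s, sr, ..., sr^2} -> 0.
Now take the inner product of this character with each irreducible chi from the table, <chi_3*chi_3, chi> = (1/6) sum_C |C| (chi_3*chi_3)(C) conj(chi(C)):
  <chi_3*chi_3, chi_1> = (1/6)[1*(4)*conj(1) + 2*(1)*conj(1) + 3*(0)*conj(1)]
      = (1/6)[(4) + (2) + (0)] = 6/6 = 1
  <chi_3*chi_3, chi_2> = (1/6)[1*(4)*conj(1) + 2*(1)*conj(1) + 3*(0)*conj(-1)]
      = (1/6)[(4) + (2) + (0)] = 6/6 = 1
  <chi_3*chi_3, chi_3> = (1/6)[1*(4)*conj(2) + 2*(1)*conj(-1) + 3*(0)*conj(0)]
      = (1/6)[(8) + (-2) + (0)] = 6/6 = 1
Hence the multiplicities are chi_1: 1, chi_2: 1, chi_3: 1. Dimension check: dim(chi_3)*dim(chi_3) = 2*2 = 4 and sum (mult * dim) = 1*1 + 1*1 + 1*2 = 4.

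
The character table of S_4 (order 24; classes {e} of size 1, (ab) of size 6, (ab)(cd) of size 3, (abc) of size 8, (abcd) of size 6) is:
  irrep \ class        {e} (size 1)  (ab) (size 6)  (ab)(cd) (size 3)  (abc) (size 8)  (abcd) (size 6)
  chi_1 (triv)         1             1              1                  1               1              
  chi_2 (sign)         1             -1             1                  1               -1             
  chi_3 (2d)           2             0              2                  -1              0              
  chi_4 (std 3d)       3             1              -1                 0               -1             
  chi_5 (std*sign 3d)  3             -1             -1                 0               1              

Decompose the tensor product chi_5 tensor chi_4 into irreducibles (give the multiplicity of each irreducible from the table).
chi_5 tensor chi_4 = chi_2 + chi_3 + chi_4 + chi_5 (all other irreducibles have multiplicity 0).

Why: The character of a tensor product is the pointwise product (chi_5 * chi_4)(C) = chi_5(C) * chi_4(C):
  {e}: (3)*(3), (ab): (-1)*(1), (ab)(cd): (-1)*(-1), (abc): (0)*(0), (abcd): (1)*(-1)
so (chi_5 * chi_4) takes values
  {e} -> 9, (ab) -> -1, (ab)(cd) -> 1, (abc) -> 0, (abcd) -> -1.
Now take the inner product of this character with each irreducible chi from the table, <chi_5*chi_4, chi> = (1/24) sum_C |C| (chi_5*chi_4)(C) conj(chi(C)):
  <chi_5*chi_4, chi_1> = (1/24)[1*(9)*conj(1) + 6*(-1)*conj(1) + 3*(1)*conj(1) + 8*(0)*conj(1) + 6*(-1)*conj(1)]
      = (1/24)[(9) + (-6) + (3) + (0) + (-6)] = 0/24 = 0
  <chi_5*chi_4, chi_2> = (1/24)[1*(9)*conj(1) + 6*(-1)*conj(-1) + 3*(1)*conj(1) + 8*(0)*conj(1) + 6*(-1)*conj(-1)]
      = (1/24)[(9) + (6) + (3) + (0) + (6)] = 24/24 = 1
  <chi_5*chi_4, chi_3> = (1/24)[1*(9)*conj(2) + 6*(-1)*conj(0) + 3*(1)*conj(2) + 8*(0)*conj(-1) + 6*(-1)*conj(0)]
      = (1/24)[(18) + (0) + (6) + (0) + (0)] = 24/24 = 1
  <chi_5*chi_4, chi_4> = (1/24)[1*(9)*conj(3) + 6*(-1)*conj(1) + 3*(1)*conj(-1) + 8*(0)*conj(0) + 6*(-1)*conj(-1)]
      = (1/24)[(27) + (-6) + (-3) + (0) + (6)] = 24/24 = 1
  <chi_5*chi_4, chi_5> = (1/24)[1*(9)*conj(3) + 6*(-1)*conj(-1) + 3*(1)*conj(-1) + 8*(0)*conj(0) + 6*(-1)*conj(1)]
      = (1/24)[(27) + (6) + (-3) + (0) + (-6)] = 24/24 = 1
Hence the multiplicities are chi_2: 1, chi_3: 1, chi_4: 1, chi_5: 1. Dimension check: dim(chi_5)*dim(chi_4) = 3*3 = 9 and sum (mult * dim) = 1*1 + 1*2 + 1*3 + 1*3 = 9.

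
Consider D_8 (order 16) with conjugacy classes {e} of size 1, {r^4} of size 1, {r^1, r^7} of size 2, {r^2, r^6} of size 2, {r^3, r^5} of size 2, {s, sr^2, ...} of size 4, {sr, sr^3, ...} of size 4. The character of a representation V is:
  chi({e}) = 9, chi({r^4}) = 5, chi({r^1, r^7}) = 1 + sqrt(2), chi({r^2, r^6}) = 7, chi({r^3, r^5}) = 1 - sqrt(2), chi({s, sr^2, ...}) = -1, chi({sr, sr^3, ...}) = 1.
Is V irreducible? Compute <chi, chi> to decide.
Not irreducible (reducible): <chi, chi> = 14 > 1.

Working: <chi, chi> = (1/|G|) sum_C |C| * |chi(C)|^2 = (1/16)[1*|9|^2 + 1*|5|^2 + 2*|1 + sqrt(2)|^2 + 2*|7|^2 + 2*|1 - sqrt(2)|^2 + 4*|-1|^2 + 4*|1|^2]
  = (1/16)[(81) + (25) + (4*sqrt(2) + 6) + (98) + (6 - 4*sqrt(2)) + (4) + (4)] = 224/16 = 14.
A character is irreducible iff <chi, chi> = 1, so this representation is reducible.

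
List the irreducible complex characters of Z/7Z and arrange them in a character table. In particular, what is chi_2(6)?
Character table of Z/7Z (irreps indexed chi_0,...,chi_6 with chi_k(m) = zeta_7^(k*m), zeta_7 = exp(2*pi*i/7)):
  irrep \ class  {0} (size 1)  {1} (size 1)    {2} (size 1)    {3} (size 1)    {4} (size 1)    {5} (size 1)    {6} (size 1)  
  chi_0          1             1               1               1               1               1               1             
  chi_1          1             exp(2*I*pi/7)   exp(4*I*pi/7)   exp(6*I*pi/7)   exp(-6*I*pi/7)  exp(-4*I*pi/7)  exp(-2*I*pi/7)
  chi_2          1             exp(4*I*pi/7)   exp(-6*I*pi/7)  exp(-2*I*pi/7)  exp(2*I*pi/7)   exp(6*I*pi/7)   exp(-4*I*pi/7)
  chi_3          1             exp(6*I*pi/7)   exp(-2*I*pi/7)  exp(4*I*pi/7)   exp(-4*I*pi/7)  exp(2*I*pi/7)   exp(-6*I*pi/7)
  chi_4          1             exp(-6*I*pi/7)  exp(2*I*pi/7)   exp(-4*I*pi/7)  exp(4*I*pi/7)   exp(-2*I*pi/7)  exp(6*I*pi/7) 
  chi_5          1             exp(-4*I*pi/7)  exp(6*I*pi/7)   exp(2*I*pi/7)   exp(-2*I*pi/7)  exp(-6*I*pi/7)  exp(4*I*pi/7) 
  chi_6          1             exp(-2*I*pi/7)  exp(-4*I*pi/7)  exp(-6*I*pi/7)  exp(6*I*pi/7)   exp(4*I*pi/7)   exp(2*I*pi/7) 

Spot check: chi_2(6) = zeta_7^(2*6) = zeta_7^12 = exp(-4*I*pi/7).

Proof sketch: Z/7Z is abelian, so all 7 irreducible complex representations are 1-dimensional. They are given by chi_k(m) = zeta_7^(k*m) for k = 0,...,6. Row orthogonality: sum_m chi_k(m) conj(chi_l(m)) = 7 * [k = l].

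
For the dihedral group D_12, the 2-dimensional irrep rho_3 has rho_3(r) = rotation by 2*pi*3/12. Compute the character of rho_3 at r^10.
chi_{rho_3}(r^10) = 2*cos(2*pi*3*10/12) = -2

rho_3(r^10) is rotation by angle 2*pi*3*10/12, whose trace is 2*cos(2*pi*3*10/12) = -2.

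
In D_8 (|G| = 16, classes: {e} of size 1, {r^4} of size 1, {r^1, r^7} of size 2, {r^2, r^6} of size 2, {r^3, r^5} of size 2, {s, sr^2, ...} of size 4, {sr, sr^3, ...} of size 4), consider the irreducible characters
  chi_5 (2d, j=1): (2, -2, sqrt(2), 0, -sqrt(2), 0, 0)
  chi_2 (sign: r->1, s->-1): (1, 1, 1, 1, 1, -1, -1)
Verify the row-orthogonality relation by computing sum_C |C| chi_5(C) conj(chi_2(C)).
Sum = 0; so <chi_5, chi_2> = 0 (distinct irreducibles are orthogonal).

Proof sketch: Compute term by term over conjugacy classes (|C| * chi_5(C) * conj(chi_2(C))):
  1*(2)*conj(1) + 1*(-2)*conj(1) + 2*(sqrt(2))*conj(1) + 2*(0)*conj(1) + 2*(-sqrt(2))*conj(1) + 4*(0)*conj(-1) + 4*(0)*conj(-1)
  = (2) + (-2) + (2*sqrt(2)) + (0) + (-2*sqrt(2)) + (0) + (0)
  = 0.
Dividing by |G| = 16 gives 0/16 = 0, matching the row-orthogonality relation <chi_5, chi_2> = [chi_5 = chi_2].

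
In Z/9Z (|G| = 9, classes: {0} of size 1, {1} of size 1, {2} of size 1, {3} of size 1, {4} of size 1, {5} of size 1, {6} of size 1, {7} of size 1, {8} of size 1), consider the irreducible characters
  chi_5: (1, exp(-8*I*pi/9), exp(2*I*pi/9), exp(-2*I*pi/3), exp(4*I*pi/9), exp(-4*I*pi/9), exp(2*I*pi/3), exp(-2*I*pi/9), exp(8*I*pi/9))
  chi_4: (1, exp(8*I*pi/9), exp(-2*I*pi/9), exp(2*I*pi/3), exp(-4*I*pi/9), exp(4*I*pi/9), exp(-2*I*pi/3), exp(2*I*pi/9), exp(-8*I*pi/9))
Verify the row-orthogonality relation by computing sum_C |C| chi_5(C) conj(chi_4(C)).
Sum = 0; so <chi_5, chi_4> = 0 (distinct irreducibles are orthogonal).

Justification: Compute term by term over conjugacy classes (|C| * chi_5(C) * conj(chi_4(C))):
  1*(1)*conj(1) + 1*(exp(-8*I*pi/9))*conj(exp(8*I*pi/9)) + 1*(exp(2*I*pi/9))*conj(exp(-2*I*pi/9)) + 1*(exp(-2*I*pi/3))*conj(exp(2*I*pi/3)) + 1*(exp(4*I*pi/9))*conj(exp(-4*I*pi/9)) + 1*(exp(-4*I*pi/9))*conj(exp(4*I*pi/9)) + 1*(exp(2*I*pi/3))*conj(exp(-2*I*pi/3)) + 1*(exp(-2*I*pi/9))*conj(exp(2*I*pi/9)) + 1*(exp(8*I*pi/9))*conj(exp(-8*I*pi/9))
  = (1) + (exp(2*I*pi/9)) + (exp(4*I*pi/9)) + (exp(2*I*pi/3)) + (exp(8*I*pi/9)) + (exp(-8*I*pi/9)) + (exp(-2*I*pi/3)) + (exp(-4*I*pi/9)) + (exp(-2*I*pi/9))
  = 0.
(Exp terms are combined using exp(i*s)*conj(exp(i*t)) = exp(i*(s-t)), and sums of them are collapsed using the identity that for every m > 1 the m distinct m-th roots of unity sum to 0, e.g. 1 + exp(2*I*pi/3) + exp(-2*I*pi/3) = 0.)
Dividing by |G| = 9 gives 0/9 = 0, matching the row-orthogonality relation <chi_5, chi_4> = [chi_5 = chi_4].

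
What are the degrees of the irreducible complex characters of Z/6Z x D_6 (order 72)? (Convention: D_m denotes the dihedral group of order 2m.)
Dimensions: 1, 1, 1, 1, 1, 1, 1, 1, 1, 1, 1, 1, 1, 1, 1, 1, 1, 1, 1, 1, 1, 1, 1, 1, 2, 2, 2, 2, 2, 2, 2, 2, 2, 2, 2, 2

Details: There are 36 irreducibles (= number of conjugacy classes). Their dimensions d_i satisfy sum d_i^2 = |G| = 72: 1 + 1 + 1 + 1 + 1 + 1 + 1 + 1 + 1 + 1 + 1 + 1 + 1 + 1 + 1 + 1 + 1 + 1 + 1 + 1 + 1 + 1 + 1 + 1 + 4 + 4 + 4 + 4 + 4 + 4 + 4 + 4 + 4 + 4 + 4 + 4 = 72. (For the product with Z/6Z: each of the 6 1-dim characters of Z/6Z tensors with each irrep of D_6, giving 6 copies of each D_6-dimension.)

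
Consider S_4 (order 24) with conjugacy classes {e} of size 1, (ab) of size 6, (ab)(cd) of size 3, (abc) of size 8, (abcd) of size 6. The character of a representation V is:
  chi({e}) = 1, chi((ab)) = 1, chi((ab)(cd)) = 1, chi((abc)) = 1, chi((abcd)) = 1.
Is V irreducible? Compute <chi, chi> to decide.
Irreducible: <chi, chi> = 1.

Explanation: <chi, chi> = (1/|G|) sum_C |C| * |chi(C)|^2 = (1/24)[1*|1|^2 + 6*|1|^2 + 3*|1|^2 + 8*|1|^2 + 6*|1|^2]
  = (1/24)[(1) + (6) + (3) + (8) + (6)] = 24/24 = 1.
A character is irreducible iff <chi, chi> = 1, so this representation is irreducible.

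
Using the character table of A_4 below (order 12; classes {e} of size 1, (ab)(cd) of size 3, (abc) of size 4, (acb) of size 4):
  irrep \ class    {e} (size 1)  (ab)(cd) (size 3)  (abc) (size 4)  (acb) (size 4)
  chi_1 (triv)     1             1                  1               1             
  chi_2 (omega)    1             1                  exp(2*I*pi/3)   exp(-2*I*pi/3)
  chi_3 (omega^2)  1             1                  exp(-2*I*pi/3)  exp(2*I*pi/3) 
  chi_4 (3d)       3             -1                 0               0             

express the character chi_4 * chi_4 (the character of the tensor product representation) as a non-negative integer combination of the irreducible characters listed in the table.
chi_4 tensor chi_4 = chi_1 + chi_2 + chi_3 + 2*chi_4 (all other irreducibles have multiplicity 0).

Solution. The character of a tensor product is the pointwise product (chi_4 * chi_4)(C) = chi_4(C) * chi_4(C):
  {e}: (3)*(3), (ab)(cd): (-1)*(-1), (abc): (0)*(0), (acb): (0)*(0)
so (chi_4 * chi_4) takes values
  {e} -> 9, (ab)(cd) -> 1, (abc) -> 0, (acb) -> 0.
Now take the inner product of this character with each irreducible chi from the table, <chi_4*chi_4, chi> = (1/12) sum_C |C| (chi_4*chi_4)(C) conj(chi(C)):
  <chi_4*chi_4, chi_1> = (1/12)[1*(9)*conj(1) + 3*(1)*conj(1) + 4*(0)*conj(1) + 4*(0)*conj(1)]
      = (1/12)[(9) + (3) + (0) + (0)] = 12/12 = 1
  <chi_4*chi_4, chi_2> = (1/12)[1*(9)*conj(1) + 3*(1)*conj(1) + 4*(0)*conj(exp(2*I*pi/3)) + 4*(0)*conj(exp(-2*I*pi/3))]
      = (1/12)[(9) + (3) + (0) + (0)] = 12/12 = 1
  <chi_4*chi_4, chi_3> = (1/12)[1*(9)*conj(1) + 3*(1)*conj(1) + 4*(0)*conj(exp(-2*I*pi/3)) + 4*(0)*conj(exp(2*I*pi/3))]
      = (1/12)[(9) + (3) + (0) + (0)] = 12/12 = 1
  <chi_4*chi_4, chi_4> = (1/12)[1*(9)*conj(3) + 3*(1)*conj(-1) + 4*(0)*conj(0) + 4*(0)*conj(0)]
      = (1/12)[(27) + (-3) + (0) + (0)] = 24/12 = 2
(Exp terms are combined using exp(i*s)*conj(exp(i*t)) = exp(i*(s-t)), and sums of them are collapsed using the identity that for every m > 1 the m distinct m-th roots of unity sum to 0, e.g. 1 + exp(2*I*pi/3) + exp(-2*I*pi/3) = 0.)
Hence the multiplicities are chi_1: 1, chi_2: 1, chi_3: 1, chi_4: 2. Dimension check: dim(chi_4)*dim(chi_4) = 3*3 = 9 and sum (mult * dim) = 1*1 + 1*1 + 1*1 + 2*3 = 9.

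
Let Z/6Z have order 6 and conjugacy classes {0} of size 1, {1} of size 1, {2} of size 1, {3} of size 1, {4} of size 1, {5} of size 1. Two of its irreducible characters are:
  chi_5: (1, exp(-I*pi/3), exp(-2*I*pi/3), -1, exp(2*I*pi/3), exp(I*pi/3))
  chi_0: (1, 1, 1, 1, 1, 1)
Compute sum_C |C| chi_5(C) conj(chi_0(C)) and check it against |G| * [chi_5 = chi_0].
Sum = 0; so <chi_5, chi_0> = 0 (distinct irreducibles are orthogonal).

Why: Compute term by term over conjugacy classes (|C| * chi_5(C) * conj(chi_0(C))):
  1*(1)*conj(1) + 1*(exp(-I*pi/3))*conj(1) + 1*(exp(-2*I*pi/3))*conj(1) + 1*(-1)*conj(1) + 1*(exp(2*I*pi/3))*conj(1) + 1*(exp(I*pi/3))*conj(1)
  = (1) + (exp(-I*pi/3)) + (exp(-2*I*pi/3)) + (-1) + (exp(2*I*pi/3)) + (exp(I*pi/3))
  = 0.
(Exp terms are combined using exp(i*s)*conj(exp(i*t)) = exp(i*(s-t)), and sums of them are collapsed using the identity that for every m > 1 the m distinct m-th roots of unity sum to 0, e.g. 1 + exp(2*I*pi/3) + exp(-2*I*pi/3) = 0.)
Dividing by |G| = 6 gives 0/6 = 0, matching the row-orthogonality relation <chi_5, chi_0> = [chi_5 = chi_0].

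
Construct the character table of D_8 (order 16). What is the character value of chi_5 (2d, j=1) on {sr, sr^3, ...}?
Conjugacy classes: {e} of size 1, {r^4} of size 1, {r^1, r^7} of size 2, {r^2, r^6} of size 2, {r^3, r^5} of size 2, {s, sr^2, ...} of size 4, {sr, sr^3, ...} of size 4.
Character table:
  irrep \ class              {e} (size 1)  {r^4} (size 1)  {r^1, r^7} (size 2)  {r^2, r^6} (size 2)  {r^3, r^5} (size 2)  {s, sr^2, ...} (size 4)  {sr, sr^3, ...} (size 4)
  chi_1 (triv)               1             1               1                    1                    1                    1                        1                       
  chi_2 (sign: r->1, s->-1)  1             1               1                    1                    1                    -1                       -1                      
  chi_3 (r->-1, s->1)        1             1               -1                   1                    -1                   1                        -1                      
  chi_4 (r->-1, s->-1)       1             1               -1                   1                    -1                   -1                       1                       
  chi_5 (2d, j=1)            2             -2              sqrt(2)              0                    -sqrt(2)             0                        0                       
  chi_6 (2d, j=2)            2             2               0                    -2                   0                    0                        0                       
  chi_7 (2d, j=3)            2             -2              -sqrt(2)             0                    sqrt(2)              0                        0                       

Spot check: chi_5 (2d, j=1) on {sr, sr^3, ...} = 0.

Why: D_8 has order 2*8 = 16 with 7 conjugacy classes, hence 7 irreducibles. Sum of squared dims 1 + 1 + 1 + 1 + 4 + 4 + 4 = 16 = |G|. Linear characters come from the abelianisation; the 2-dimensional irreps have character r^k -> 2*cos(2*pi*j*k/8), reflections -> 0.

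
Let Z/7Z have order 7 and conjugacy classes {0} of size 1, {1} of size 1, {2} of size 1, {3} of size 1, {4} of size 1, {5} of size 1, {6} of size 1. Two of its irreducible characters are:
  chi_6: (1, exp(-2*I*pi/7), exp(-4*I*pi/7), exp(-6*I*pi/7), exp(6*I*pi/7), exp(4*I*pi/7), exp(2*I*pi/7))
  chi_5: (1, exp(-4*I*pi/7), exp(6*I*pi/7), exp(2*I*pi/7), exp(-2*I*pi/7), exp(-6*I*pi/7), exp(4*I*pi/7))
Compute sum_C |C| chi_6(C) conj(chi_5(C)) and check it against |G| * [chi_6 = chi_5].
Sum = 0; so <chi_6, chi_5> = 0 (distinct irreducibles are orthogonal).

Argument: Compute term by term over conjugacy classes (|C| * chi_6(C) * conj(chi_5(C))):
  1*(1)*conj(1) + 1*(exp(-2*I*pi/7))*conj(exp(-4*I*pi/7)) + 1*(exp(-4*I*pi/7))*conj(exp(6*I*pi/7)) + 1*(exp(-6*I*pi/7))*conj(exp(2*I*pi/7)) + 1*(exp(6*I*pi/7))*conj(exp(-2*I*pi/7)) + 1*(exp(4*I*pi/7))*conj(exp(-6*I*pi/7)) + 1*(exp(2*I*pi/7))*conj(exp(4*I*pi/7))
  = (1) + (exp(2*I*pi/7)) + (exp(4*I*pi/7)) + (exp(6*I*pi/7)) + (exp(-6*I*pi/7)) + (exp(-4*I*pi/7)) + (exp(-2*I*pi/7))
  = 0.
(Exp terms are combined using exp(i*s)*conj(exp(i*t)) = exp(i*(s-t)), and sums of them are collapsed using the identity that for every m > 1 the m distinct m-th roots of unity sum to 0, e.g. 1 + exp(2*I*pi/3) + exp(-2*I*pi/3) = 0.)
Dividing by |G| = 7 gives 0/7 = 0, matching the row-orthogonality relation <chi_6, chi_5> = [chi_6 = chi_5].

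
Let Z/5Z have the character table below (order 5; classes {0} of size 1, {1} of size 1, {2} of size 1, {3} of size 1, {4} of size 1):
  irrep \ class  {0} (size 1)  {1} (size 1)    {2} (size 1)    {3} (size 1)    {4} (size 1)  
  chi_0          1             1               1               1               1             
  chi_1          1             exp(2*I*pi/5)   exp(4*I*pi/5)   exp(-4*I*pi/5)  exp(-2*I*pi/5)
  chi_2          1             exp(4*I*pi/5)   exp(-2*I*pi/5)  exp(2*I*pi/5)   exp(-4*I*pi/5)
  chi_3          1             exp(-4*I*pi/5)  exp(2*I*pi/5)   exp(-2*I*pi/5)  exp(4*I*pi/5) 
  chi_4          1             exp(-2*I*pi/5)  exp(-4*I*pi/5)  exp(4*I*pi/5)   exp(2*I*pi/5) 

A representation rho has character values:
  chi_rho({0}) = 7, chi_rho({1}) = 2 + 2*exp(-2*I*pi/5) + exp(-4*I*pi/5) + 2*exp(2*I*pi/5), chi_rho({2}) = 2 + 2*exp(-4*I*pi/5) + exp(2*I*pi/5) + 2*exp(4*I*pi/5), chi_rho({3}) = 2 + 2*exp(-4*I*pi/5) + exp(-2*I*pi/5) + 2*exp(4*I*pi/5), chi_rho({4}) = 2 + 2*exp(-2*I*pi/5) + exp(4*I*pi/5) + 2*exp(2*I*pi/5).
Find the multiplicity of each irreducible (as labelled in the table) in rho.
Multiplicities: chi_0: 2, chi_1: 2, chi_2: 0, chi_3: 1, chi_4: 2.

Working: Use <chi_rho, chi> = (1/|G|) sum_C |C| * chi_rho(C) * conj(chi(C)) with |G| = 5 for each irreducible chi in the table:
  <chi_rho, chi_0> = (1/5)[1*(7)*conj(1) + 1*(2 + 2*exp(-2*I*pi/5) + exp(-4*I*pi/5) + 2*exp(2*I*pi/5))*conj(1) + 1*(2 + 2*exp(-4*I*pi/5) + exp(2*I*pi/5) + 2*exp(4*I*pi/5))*conj(1) + 1*(2 + 2*exp(-4*I*pi/5) + exp(-2*I*pi/5) + 2*exp(4*I*pi/5))*conj(1) + 1*(2 + 2*exp(-2*I*pi/5) + exp(4*I*pi/5) + 2*exp(2*I*pi/5))*conj(1)]
      = (1/5)[(7) + (2 + 2*exp(-2*I*pi/5) + exp(-4*I*pi/5) + 2*exp(2*I*pi/5)) + (2 + 2*exp(-4*I*pi/5) + exp(2*I*pi/5) + 2*exp(4*I*pi/5)) + (2 + 2*exp(-4*I*pi/5) + exp(-2*I*pi/5) + 2*exp(4*I*pi/5)) + (2 + 2*exp(-2*I*pi/5) + exp(4*I*pi/5) + 2*exp(2*I*pi/5))] = 10/5 = 2
  <chi_rho, chi_1> = (1/5)[1*(7)*conj(1) + 1*(2 + 2*exp(-2*I*pi/5) + exp(-4*I*pi/5) + 2*exp(2*I*pi/5))*conj(exp(2*I*pi/5)) + 1*(2 + 2*exp(-4*I*pi/5) + exp(2*I*pi/5) + 2*exp(4*I*pi/5))*conj(exp(4*I*pi/5)) + 1*(2 + 2*exp(-4*I*pi/5) + exp(-2*I*pi/5) + 2*exp(4*I*pi/5))*conj(exp(-4*I*pi/5)) + 1*(2 + 2*exp(-2*I*pi/5) + exp(4*I*pi/5) + 2*exp(2*I*pi/5))*conj(exp(-2*I*pi/5))]
      = (1/5)[(7) + (2 + 2*exp(-2*I*pi/5) + 2*exp(-4*I*pi/5) + exp(4*I*pi/5)) + (2 + 2*exp(-4*I*pi/5) + exp(-2*I*pi/5) + 2*exp(2*I*pi/5)) + (2 + 2*exp(-2*I*pi/5) + exp(2*I*pi/5) + 2*exp(4*I*pi/5)) + (2 + exp(-4*I*pi/5) + 2*exp(4*I*pi/5) + 2*exp(2*I*pi/5))] = 10/5 = 2
  <chi_rho, chi_2> = (1/5)[1*(7)*conj(1) + 1*(2 + 2*exp(-2*I*pi/5) + exp(-4*I*pi/5) + 2*exp(2*I*pi/5))*conj(exp(4*I*pi/5)) + 1*(2 + 2*exp(-4*I*pi/5) + exp(2*I*pi/5) + 2*exp(4*I*pi/5))*conj(exp(-2*I*pi/5)) + 1*(2 + 2*exp(-4*I*pi/5) + exp(-2*I*pi/5) + 2*exp(4*I*pi/5))*conj(exp(2*I*pi/5)) + 1*(2 + 2*exp(-2*I*pi/5) + exp(4*I*pi/5) + 2*exp(2*I*pi/5))*conj(exp(-4*I*pi/5))]
      = (1/5)[(7) + (2*exp(-2*I*pi/5) + 2*exp(-4*I*pi/5) + exp(2*I*pi/5) + 2*exp(4*I*pi/5)) + (2*exp(-2*I*pi/5) + 2*exp(-4*I*pi/5) + exp(4*I*pi/5) + 2*exp(2*I*pi/5)) + (2*exp(-2*I*pi/5) + exp(-4*I*pi/5) + 2*exp(4*I*pi/5) + 2*exp(2*I*pi/5)) + (2*exp(-4*I*pi/5) + exp(-2*I*pi/5) + 2*exp(4*I*pi/5) + 2*exp(2*I*pi/5))] = 0/5 = 0
  <chi_rho, chi_3> = (1/5)[1*(7)*conj(1) + 1*(2 + 2*exp(-2*I*pi/5) + exp(-4*I*pi/5) + 2*exp(2*I*pi/5))*conj(exp(-4*I*pi/5)) + 1*(2 + 2*exp(-4*I*pi/5) + exp(2*I*pi/5) + 2*exp(4*I*pi/5))*conj(exp(2*I*pi/5)) + 1*(2 + 2*exp(-4*I*pi/5) + exp(-2*I*pi/5) + 2*exp(4*I*pi/5))*conj(exp(-2*I*pi/5)) + 1*(2 + 2*exp(-2*I*pi/5) + exp(4*I*pi/5) + 2*exp(2*I*pi/5))*conj(exp(4*I*pi/5))]
      = (1/5)[(7) + (1 + 2*exp(-4*I*pi/5) + 2*exp(4*I*pi/5) + 2*exp(2*I*pi/5)) + (1 + 2*exp(-2*I*pi/5) + 2*exp(4*I*pi/5) + 2*exp(2*I*pi/5)) + (1 + 2*exp(-2*I*pi/5) + 2*exp(-4*I*pi/5) + 2*exp(2*I*pi/5)) + (1 + 2*exp(-2*I*pi/5) + 2*exp(-4*I*pi/5) + 2*exp(4*I*pi/5))] = 5/5 = 1
  <chi_rho, chi_4> = (1/5)[1*(7)*conj(1) + 1*(2 + 2*exp(-2*I*pi/5) + exp(-4*I*pi/5) + 2*exp(2*I*pi/5))*conj(exp(-2*I*pi/5)) + 1*(2 + 2*exp(-4*I*pi/5) + exp(2*I*pi/5) + 2*exp(4*I*pi/5))*conj(exp(-4*I*pi/5)) + 1*(2 + 2*exp(-4*I*pi/5) + exp(-2*I*pi/5) + 2*exp(4*I*pi/5))*conj(exp(4*I*pi/5)) + 1*(2 + 2*exp(-2*I*pi/5) + exp(4*I*pi/5) + 2*exp(2*I*pi/5))*conj(exp(2*I*pi/5))]
      = (1/5)[(7) + (2 + exp(-2*I*pi/5) + 2*exp(4*I*pi/5) + 2*exp(2*I*pi/5)) + (2 + 2*exp(-2*I*pi/5) + exp(-4*I*pi/5) + 2*exp(4*I*pi/5)) + (2 + 2*exp(-4*I*pi/5) + exp(4*I*pi/5) + 2*exp(2*I*pi/5)) + (2 + 2*exp(-2*I*pi/5) + 2*exp(-4*I*pi/5) + exp(2*I*pi/5))] = 10/5 = 2
(Exp terms are combined using exp(i*s)*conj(exp(i*t)) = exp(i*(s-t)), and sums of them are collapsed using the identity that for every m > 1 the m distinct m-th roots of unity sum to 0, e.g. 1 + exp(2*I*pi/3) + exp(-2*I*pi/3) = 0.)
Dimension check: dim(rho) = sum (mult * dim) = 2*1 + 2*1 + 0*1 + 1*1 + 2*1 = 7 = chi_rho(e) = 7.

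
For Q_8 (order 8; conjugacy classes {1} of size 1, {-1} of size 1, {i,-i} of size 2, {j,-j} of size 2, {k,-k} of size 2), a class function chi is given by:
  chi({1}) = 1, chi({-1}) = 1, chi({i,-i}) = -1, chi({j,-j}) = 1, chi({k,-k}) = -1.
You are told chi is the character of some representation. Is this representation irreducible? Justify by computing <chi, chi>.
Irreducible: <chi, chi> = 1.

<chi, chi> = (1/|G|) sum_C |C| * |chi(C)|^2 = (1/8)[1*|1|^2 + 1*|1|^2 + 2*|-1|^2 + 2*|1|^2 + 2*|-1|^2]
  = (1/8)[(1) + (1) + (2) + (2) + (2)] = 8/8 = 1.
A character is irreducible iff <chi, chi> = 1, so this representation is irreducible.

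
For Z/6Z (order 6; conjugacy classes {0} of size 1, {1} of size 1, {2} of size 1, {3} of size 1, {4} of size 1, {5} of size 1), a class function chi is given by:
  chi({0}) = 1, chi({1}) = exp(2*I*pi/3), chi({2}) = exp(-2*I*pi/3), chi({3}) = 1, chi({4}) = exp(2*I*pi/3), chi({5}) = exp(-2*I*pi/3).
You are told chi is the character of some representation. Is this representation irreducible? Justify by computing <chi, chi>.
Irreducible: <chi, chi> = 1.

Solution. <chi, chi> = (1/|G|) sum_C |C| * |chi(C)|^2 = (1/6)[1*|1|^2 + 1*|exp(2*I*pi/3)|^2 + 1*|exp(-2*I*pi/3)|^2 + 1*|1|^2 + 1*|exp(2*I*pi/3)|^2 + 1*|exp(-2*I*pi/3)|^2]
  = (1/6)[(1) + (1) + (1) + (1) + (1) + (1)] = 6/6 = 1.
(Exp terms are combined using exp(i*s)*conj(exp(i*t)) = exp(i*(s-t)), and sums of them are collapsed using the identity that for every m > 1 the m distinct m-th roots of unity sum to 0, e.g. 1 + exp(2*I*pi/3) + exp(-2*I*pi/3) = 0.)
A character is irreducible iff <chi, chi> = 1, so this representation is irreducible.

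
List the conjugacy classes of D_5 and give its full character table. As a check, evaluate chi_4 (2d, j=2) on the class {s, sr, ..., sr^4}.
Conjugacy classes: {e} of size 1, {r^1, r^4} of size 2, {r^2, r^3} of size 2, {s, sr, ..., sr^4} of size 5.
Character table:
  irrep \ class              {e} (size 1)  {r^1, r^4} (size 2)  {r^2, r^3} (size 2)  {s, sr, ..., sr^4} (size 5)
  chi_1 (triv)               1             1                    1                    1                          
  chi_2 (sign: r->1, s->-1)  1             1                    1                    -1                         
  chi_3 (2d, j=1)            2             -1/2 + sqrt(5)/2     -sqrt(5)/2 - 1/2     0                          
  chi_4 (2d, j=2)            2             -sqrt(5)/2 - 1/2     -1/2 + sqrt(5)/2     0                          

Spot check: chi_4 (2d, j=2) on {s, sr, ..., sr^4} = 0.

Proof sketch: D_5 has order 2*5 = 10 with 4 conjugacy classes, hence 4 irreducibles. Sum of squared dims 1 + 1 + 4 + 4 = 10 = |G|. Linear characters come from the abelianisation; the 2-dimensional irreps have character r^k -> 2*cos(2*pi*j*k/5), reflections -> 0.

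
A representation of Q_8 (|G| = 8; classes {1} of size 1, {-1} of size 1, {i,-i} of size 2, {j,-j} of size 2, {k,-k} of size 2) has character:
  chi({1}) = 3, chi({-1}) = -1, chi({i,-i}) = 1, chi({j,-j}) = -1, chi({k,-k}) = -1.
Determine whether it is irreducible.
Not irreducible (reducible): <chi, chi> = 2 > 1.

Working: <chi, chi> = (1/|G|) sum_C |C| * |chi(C)|^2 = (1/8)[1*|3|^2 + 1*|-1|^2 + 2*|1|^2 + 2*|-1|^2 + 2*|-1|^2]
  = (1/8)[(9) + (1) + (2) + (2) + (2)] = 16/8 = 2.
A character is irreducible iff <chi, chi> = 1, so this representation is reducible.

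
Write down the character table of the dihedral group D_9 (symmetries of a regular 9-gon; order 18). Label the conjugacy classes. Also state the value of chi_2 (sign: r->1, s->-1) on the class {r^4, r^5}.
Conjugacy classes: {e} of size 1, {r^1, r^8} of size 2, {r^2, r^7} of size 2, {r^3, r^6} of size 2, {r^4, r^5} of size 2, {s, sr, ..., sr^8} of size 9.
Character table:
  irrep \ class              {e} (size 1)  {r^1, r^8} (size 2)  {r^2, r^7} (size 2)  {r^3, r^6} (size 2)  {r^4, r^5} (size 2)  {s, sr, ..., sr^8} (size 9)
  chi_1 (triv)               1             1                    1                    1                    1                    1                          
  chi_2 (sign: r->1, s->-1)  1             1                    1                    1                    1                    -1                         
  chi_3 (2d, j=1)            2             2*cos(2*pi/9)        2*cos(4*pi/9)        -1                   -2*cos(pi/9)         0                          
  chi_4 (2d, j=2)            2             2*cos(4*pi/9)        -2*cos(pi/9)         -1                   2*cos(2*pi/9)        0                          
  chi_5 (2d, j=3)            2             -1                   -1                   2                    -1                   0                          
  chi_6 (2d, j=4)            2             -2*cos(pi/9)         2*cos(2*pi/9)        -1                   2*cos(4*pi/9)        0                          

Spot check: chi_2 (sign: r->1, s->-1) on {r^4, r^5} = 1.

Working: D_9 has order 2*9 = 18 with 6 conjugacy classes, hence 6 irreducibles. Sum of squared dims 1 + 1 + 4 + 4 + 4 + 4 = 18 = |G|. Linear characters come from the abelianisation; the 2-dimensional irreps have character r^k -> 2*cos(2*pi*j*k/9), reflections -> 0.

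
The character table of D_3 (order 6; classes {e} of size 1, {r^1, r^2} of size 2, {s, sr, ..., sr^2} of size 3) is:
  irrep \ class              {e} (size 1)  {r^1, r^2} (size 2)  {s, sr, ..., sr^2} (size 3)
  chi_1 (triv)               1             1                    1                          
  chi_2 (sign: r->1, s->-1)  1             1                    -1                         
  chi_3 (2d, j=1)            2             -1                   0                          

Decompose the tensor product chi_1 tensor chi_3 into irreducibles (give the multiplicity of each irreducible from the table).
chi_1 tensor chi_3 = chi_3 (all other irreducibles have multiplicity 0).

The character of a tensor product is the pointwise product (chi_1 * chi_3)(C) = chi_1(C) * chi_3(C):
  {e}: (1)*(2), {r^1, r^2}: (1)*(-1), {s, sr, ..., sr^2}: (1)*(0)
so (chi_1 * chi_3) takes values
  {e} -> 2, {r^1, r^2} -> -1, {s, sr, ..., sr^2} -> 0.
Now take the inner product of this character with each irreducible chi from the table, <chi_1*chi_3, chi> = (1/6) sum_C |C| (chi_1*chi_3)(C) conj(chi(C)):
  <chi_1*chi_3, chi_1> = (1/6)[1*(2)*conj(1) + 2*(-1)*conj(1) + 3*(0)*conj(1)]
      = (1/6)[(2) + (-2) + (0)] = 0/6 = 0
  <chi_1*chi_3, chi_2> = (1/6)[1*(2)*conj(1) + 2*(-1)*conj(1) + 3*(0)*conj(-1)]
      = (1/6)[(2) + (-2) + (0)] = 0/6 = 0
  <chi_1*chi_3, chi_3> = (1/6)[1*(2)*conj(2) + 2*(-1)*conj(-1) + 3*(0)*conj(0)]
      = (1/6)[(4) + (2) + (0)] = 6/6 = 1
Hence the multiplicities are chi_3: 1. Dimension check: dim(chi_1)*dim(chi_3) = 1*2 = 2 and sum (mult * dim) = 1*2 = 2.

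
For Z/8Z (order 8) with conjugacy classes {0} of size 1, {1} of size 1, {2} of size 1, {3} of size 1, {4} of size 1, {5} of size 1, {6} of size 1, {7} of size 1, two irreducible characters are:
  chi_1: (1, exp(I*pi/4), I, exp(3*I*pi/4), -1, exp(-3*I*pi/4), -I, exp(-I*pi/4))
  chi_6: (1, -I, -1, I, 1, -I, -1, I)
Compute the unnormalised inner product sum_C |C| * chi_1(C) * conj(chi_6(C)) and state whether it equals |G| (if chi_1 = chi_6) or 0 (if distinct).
Sum = 0; so <chi_1, chi_6> = 0 (distinct irreducibles are orthogonal).

Justification: Compute term by term over conjugacy classes (|C| * chi_1(C) * conj(chi_6(C))):
  1*(1)*conj(1) + 1*(exp(I*pi/4))*conj(-I) + 1*(I)*conj(-1) + 1*(exp(3*I*pi/4))*conj(I) + 1*(-1)*conj(1) + 1*(exp(-3*I*pi/4))*conj(-I) + 1*(-I)*conj(-1) + 1*(exp(-I*pi/4))*conj(I)
  = (1) + (exp(3*I*pi/4)) + (-I) + (-exp(-3*I*pi/4)) + (-1) + (exp(-I*pi/4)) + (I) + (-exp(I*pi/4))
  = 0.
(Exp terms are combined using exp(i*s)*conj(exp(i*t)) = exp(i*(s-t)), and sums of them are collapsed using the identity that for every m > 1 the m distinct m-th roots of unity sum to 0, e.g. 1 + exp(2*I*pi/3) + exp(-2*I*pi/3) = 0.)
Dividing by |G| = 8 gives 0/8 = 0, matching the row-orthogonality relation <chi_1, chi_6> = [chi_1 = chi_6].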